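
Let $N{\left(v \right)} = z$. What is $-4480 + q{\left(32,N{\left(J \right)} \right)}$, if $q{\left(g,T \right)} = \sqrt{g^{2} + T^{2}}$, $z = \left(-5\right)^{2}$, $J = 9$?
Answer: $-4480 + \sqrt{1649} \approx -4439.4$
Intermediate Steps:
$z = 25$
$N{\left(v \right)} = 25$
$q{\left(g,T \right)} = \sqrt{T^{2} + g^{2}}$
$-4480 + q{\left(32,N{\left(J \right)} \right)} = -4480 + \sqrt{25^{2} + 32^{2}} = -4480 + \sqrt{625 + 1024} = -4480 + \sqrt{1649}$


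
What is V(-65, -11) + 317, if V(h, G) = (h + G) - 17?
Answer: 224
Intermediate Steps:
V(h, G) = -17 + G + h (V(h, G) = (G + h) - 17 = -17 + G + h)
V(-65, -11) + 317 = (-17 - 11 - 65) + 317 = -93 + 317 = 224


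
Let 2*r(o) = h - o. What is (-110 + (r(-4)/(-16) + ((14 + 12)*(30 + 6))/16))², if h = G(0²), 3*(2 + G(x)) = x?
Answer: 680625/256 ≈ 2658.7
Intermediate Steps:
G(x) = -2 + x/3
h = -2 (h = -2 + (⅓)*0² = -2 + (⅓)*0 = -2 + 0 = -2)
r(o) = -1 - o/2 (r(o) = (-2 - o)/2 = -1 - o/2)
(-110 + (r(-4)/(-16) + ((14 + 12)*(30 + 6))/16))² = (-110 + ((-1 - ½*(-4))/(-16) + ((14 + 12)*(30 + 6))/16))² = (-110 + ((-1 + 2)*(-1/16) + (26*36)*(1/16)))² = (-110 + (1*(-1/16) + 936*(1/16)))² = (-110 + (-1/16 + 117/2))² = (-110 + 935/16)² = (-825/16)² = 680625/256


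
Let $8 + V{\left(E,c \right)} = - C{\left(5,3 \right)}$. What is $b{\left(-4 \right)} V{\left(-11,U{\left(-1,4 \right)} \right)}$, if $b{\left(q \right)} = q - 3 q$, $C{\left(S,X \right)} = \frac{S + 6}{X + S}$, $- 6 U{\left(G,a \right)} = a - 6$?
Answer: $-75$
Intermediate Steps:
$U{\left(G,a \right)} = 1 - \frac{a}{6}$ ($U{\left(G,a \right)} = - \frac{a - 6}{6} = - \frac{-6 + a}{6} = 1 - \frac{a}{6}$)
$C{\left(S,X \right)} = \frac{6 + S}{S + X}$
$V{\left(E,c \right)} = - \frac{75}{8}$ ($V{\left(E,c \right)} = -8 - \frac{6 + 5}{5 + 3} = -8 - \frac{1}{8} \cdot 11 = -8 - \frac{11}{8} = - \frac{75}{8}$)
$b{\left(q \right)} = - 2 q$
$b{\left(-4 \right)} V{\left(-11,U{\left(-1,4 \right)} \right)} = \left(-2\right) \left(-4\right) \left(- \frac{75}{8}\right) = 8 \left(- \frac{75}{8}\right) = -75$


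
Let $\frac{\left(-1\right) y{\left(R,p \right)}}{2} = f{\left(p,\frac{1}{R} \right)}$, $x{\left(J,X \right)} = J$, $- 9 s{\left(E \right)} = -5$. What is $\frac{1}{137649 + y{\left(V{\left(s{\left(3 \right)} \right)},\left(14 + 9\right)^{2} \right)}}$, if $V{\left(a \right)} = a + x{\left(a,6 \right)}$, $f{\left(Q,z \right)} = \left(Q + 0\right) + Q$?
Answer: $\frac{1}{135533} \approx 7.3783 \cdot 10^{-6}$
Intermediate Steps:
$s{\left(E \right)} = \frac{5}{9}$ ($s{\left(E \right)} = \left(- \frac{1}{9}\right) \left(-5\right) = \frac{5}{9}$)
$f{\left(Q,z \right)} = 2 Q$ ($f{\left(Q,z \right)} = Q + Q = 2 Q$)
$V{\left(a \right)} = 2 a$ ($V{\left(a \right)} = a + a = 2 a$)
$y{\left(R,p \right)} = - 4 p$ ($y{\left(R,p \right)} = - 2 \cdot 2 p = - 4 p$)
$\frac{1}{137649 + y{\left(V{\left(s{\left(3 \right)} \right)},\left(14 + 9\right)^{2} \right)}} = \frac{1}{137649 - 4 \left(14 + 9\right)^{2}} = \frac{1}{137649 - 4 \cdot 23^{2}} = \frac{1}{137649 - 2116} = \frac{1}{135533}$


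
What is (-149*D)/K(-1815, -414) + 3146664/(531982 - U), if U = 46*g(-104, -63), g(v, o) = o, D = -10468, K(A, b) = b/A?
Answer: 31545840799777/4613340 ≈ 6.8380e+6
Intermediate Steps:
U = -2898 (U = 46*(-63) = -2898)
(-149*D)/K(-1815, -414) + 3146664/(531982 - U) = (-149*(-10468))/((-414/(-1815))) + 3146664/(531982 - 1*(-2898)) = 1559732/((-414*(-1/1815))) + 3146664/(531982 + 2898) = 1559732/(138/605) + 3146664/534880 = 1559732*(605/138) + 3146664*(1/534880) = 471818930/69 + 393333/66860 = 31545840799777/4613340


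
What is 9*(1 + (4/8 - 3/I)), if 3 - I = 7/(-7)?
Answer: 27/4 ≈ 6.7500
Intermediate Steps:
I = 4 (I = 3 - 7/(-7) = 3 - 7*(-1)/7 = 3 - 1*(-1) = 3 + 1 = 4)
9*(1 + (4/8 - 3/I)) = 9*(1 + (4/8 - 3/4)) = 9*(1 + (4*(⅛) - 3*¼)) = 9*(1 + (½ - ¾)) = 9*(1 - ¼) = 9*(¾) = 27/4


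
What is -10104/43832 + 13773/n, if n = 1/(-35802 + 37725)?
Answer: 145113938178/5479 ≈ 2.6485e+7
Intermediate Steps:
n = 1/1923 ≈ 0.00052002
-10104/43832 + 13773/n = -10104/43832 + 13773/(1/1923) = -10104*1/43832 + 13773*1923 = -1263/5479 + 26485479 = 145113938178/5479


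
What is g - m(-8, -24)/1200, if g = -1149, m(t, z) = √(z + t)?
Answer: -1149 - I*√2/300 ≈ -1149.0 - 0.004714*I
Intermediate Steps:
m(t, z) = √(t + z)
g - m(-8, -24)/1200 = -1149 - √(-8 - 24)/1200 = -1149 - √(-32)/1200 = -1149 - 4*I*√2/1200 = -1149 - I*√2/300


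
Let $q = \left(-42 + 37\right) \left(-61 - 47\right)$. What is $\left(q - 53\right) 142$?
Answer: $69154$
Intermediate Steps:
$q = 540$ ($q = \left(-5\right) \left(-108\right) = 540$)
$\left(q - 53\right) 142 = \left(540 - 53\right) 142 = 487 \cdot 142 = 69154$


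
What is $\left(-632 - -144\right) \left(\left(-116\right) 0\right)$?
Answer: $0$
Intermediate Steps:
$\left(-632 - -144\right) \left(\left(-116\right) 0\right) = \left(-632 + 144\right) 0 = \left(-488\right) 0 = 0$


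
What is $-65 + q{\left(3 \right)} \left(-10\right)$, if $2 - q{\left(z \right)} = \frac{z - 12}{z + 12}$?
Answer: $-91$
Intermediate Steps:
$q{\left(z \right)} = 2 - \frac{-12 + z}{12 + z}$ ($q{\left(z \right)} = 2 - \frac{z - 12}{z + 12} = 2 - \frac{-12 + z}{12 + z}$)
$-65 + q{\left(3 \right)} \left(-10\right) = -65 + \frac{36 + 3}{12 + 3} \left(-10\right) = -65 + \frac{1}{15} \cdot 39 \left(-10\right) = -65 + \frac{13}{5} \left(-10\right) = -65 - 26 = -91$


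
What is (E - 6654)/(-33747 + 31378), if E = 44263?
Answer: -37609/2369 ≈ -15.875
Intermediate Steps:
(E - 6654)/(-33747 + 31378) = (44263 - 6654)/(-33747 + 31378) = 37609/(-2369) = 37609*(-1/2369) = -37609/2369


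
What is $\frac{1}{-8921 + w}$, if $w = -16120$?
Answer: $- \frac{1}{25041} \approx -3.9935 \cdot 10^{-5}$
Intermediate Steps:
$\frac{1}{-8921 + w} = \frac{1}{-8921 - 16120} = \frac{1}{-25041} = - \frac{1}{25041}$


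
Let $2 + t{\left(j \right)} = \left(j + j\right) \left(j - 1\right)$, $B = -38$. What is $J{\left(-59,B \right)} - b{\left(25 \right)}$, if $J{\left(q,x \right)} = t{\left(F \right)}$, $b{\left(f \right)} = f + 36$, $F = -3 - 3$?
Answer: $21$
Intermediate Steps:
$F = -6$
$b{\left(f \right)} = 36 + f$
$t{\left(j \right)} = -2 + 2 j \left(-1 + j\right)$ ($t{\left(j \right)} = -2 + \left(j + j\right) \left(j - 1\right) = -2 + 2 j \left(-1 + j\right)$)
$J{\left(q,x \right)} = 82$ ($J{\left(q,x \right)} = -2 - -12 + 2 \left(-6\right)^{2} = -2 + 12 + 2 \cdot 36 = -2 + 12 + 72 = 82$)
$J{\left(-59,B \right)} - b{\left(25 \right)} = 82 - \left(36 + 25\right) = 82 - 61 = 21$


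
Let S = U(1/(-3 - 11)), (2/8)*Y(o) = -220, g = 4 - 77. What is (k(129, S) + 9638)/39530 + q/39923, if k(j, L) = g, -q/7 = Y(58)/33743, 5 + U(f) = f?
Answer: 2577092683317/10650344863834 ≈ 0.24197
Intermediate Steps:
U(f) = -5 + f
g = -73
Y(o) = -880 (Y(o) = 4*(-220) = -880)
q = 6160/33743 (q = -(-6160)/33743 = -7*(-880/33743) = 6160/33743 ≈ 0.18256)
S = -71/14 (S = -5 + 1/(-3 - 11) = -5 + 1/(-14) = -5 - 1/14 = -71/14 ≈ -5.0714)
k(j, L) = -73
(k(129, S) + 9638)/39530 + q/39923 = (-73 + 9638)/39530 + (6160/33743)/39923 = 9565*(1/39530) + (6160/33743)*(1/39923) = 1913/7906 + 6160/1347121789 = 2577092683317/10650344863834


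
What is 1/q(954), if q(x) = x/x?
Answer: 1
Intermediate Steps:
q(x) = 1
1/q(954) = 1/1 = 1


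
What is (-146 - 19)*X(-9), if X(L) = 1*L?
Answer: 1485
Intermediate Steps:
X(L) = L
(-146 - 19)*X(-9) = (-146 - 19)*(-9) = -165*(-9) = 1485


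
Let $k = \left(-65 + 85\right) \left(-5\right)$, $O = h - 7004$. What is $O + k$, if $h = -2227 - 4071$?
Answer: $-13402$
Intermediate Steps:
$h = -6298$
$O = -13302$ ($O = -6298 - 7004 = -13302$)
$k = -100$ ($k = 20 \left(-5\right) = -100$)
$O + k = -13302 - 100 = -13402$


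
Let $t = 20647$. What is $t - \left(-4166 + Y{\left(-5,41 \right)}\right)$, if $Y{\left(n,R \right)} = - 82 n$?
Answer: $24403$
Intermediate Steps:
$t - \left(-4166 + Y{\left(-5,41 \right)}\right) = 20647 - \left(-4166 - -410\right) = 20647 - \left(-4166 + 410\right) = 20647 - -3756 = 20647 + 3756 = 24403$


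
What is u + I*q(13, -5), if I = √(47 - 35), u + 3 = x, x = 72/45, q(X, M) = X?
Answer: -7/5 + 26*√3 ≈ 43.633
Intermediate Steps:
x = 8/5 (x = 72*(1/45) = 8/5 ≈ 1.6000)
u = -7/5 (u = -3 + 8/5 = -7/5 ≈ -1.4000)
I = 2*√3 (I = √12 = 2*√3 ≈ 3.4641)
u + I*q(13, -5) = -7/5 + (2*√3)*13 = -7/5 + 26*√3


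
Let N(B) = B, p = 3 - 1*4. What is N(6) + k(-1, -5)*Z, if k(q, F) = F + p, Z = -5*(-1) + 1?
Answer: -30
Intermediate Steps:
p = -1 (p = 3 - 4 = -1)
Z = 6 (Z = 5 + 1 = 6)
k(q, F) = -1 + F (k(q, F) = F - 1 = -1 + F)
N(6) + k(-1, -5)*Z = 6 + (-1 - 5)*6 = 6 - 6*6 = 6 - 36 = -30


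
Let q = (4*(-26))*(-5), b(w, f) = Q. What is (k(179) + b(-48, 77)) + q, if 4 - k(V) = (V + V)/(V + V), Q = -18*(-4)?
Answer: 595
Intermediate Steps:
Q = 72
b(w, f) = 72
k(V) = 3 (k(V) = 4 - (V + V)/(V + V) = 4 - 2*V/(2*V) = 4 - 2*V*1/(2*V) = 4 - 1*1 = 4 - 1 = 3)
q = 520 (q = -104*(-5) = 520)
(k(179) + b(-48, 77)) + q = (3 + 72) + 520 = 75 + 520 = 595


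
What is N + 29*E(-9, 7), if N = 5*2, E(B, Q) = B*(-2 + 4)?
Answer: -512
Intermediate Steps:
E(B, Q) = 2*B (E(B, Q) = B*2 = 2*B)
N = 10
N + 29*E(-9, 7) = 10 + 29*(2*(-9)) = 10 + 29*(-18) = 10 - 522 = -512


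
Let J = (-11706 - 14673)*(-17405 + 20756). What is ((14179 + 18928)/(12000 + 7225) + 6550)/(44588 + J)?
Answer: -125956857/1698556453225 ≈ -7.4155e-5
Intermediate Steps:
J = -88396029 (J = -26379*3351 = -88396029)
((14179 + 18928)/(12000 + 7225) + 6550)/(44588 + J) = ((14179 + 18928)/(12000 + 7225) + 6550)/(44588 - 88396029) = (33107/19225 + 6550)/(-88351441) = (33107*(1/19225) + 6550)*(-1/88351441) = (33107/19225 + 6550)*(-1/88351441) = (125956857/19225)*(-1/88351441) = -125956857/1698556453225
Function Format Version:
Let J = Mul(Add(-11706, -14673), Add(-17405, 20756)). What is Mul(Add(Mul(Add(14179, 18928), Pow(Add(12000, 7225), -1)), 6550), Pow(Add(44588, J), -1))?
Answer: Rational(-125956857, 1698556453225) ≈ -7.4155e-5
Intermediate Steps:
J = -88396029 (J = Mul(-26379, 3351) = -88396029)
Mul(Add(Mul(Add(14179, 18928), Pow(Add(12000, 7225), -1)), 6550), Pow(Add(44588, J), -1)) = Mul(Add(Mul(Add(14179, 18928), Pow(Add(12000, 7225), -1)), 6550), Pow(Add(44588, -88396029), -1)) = Mul(Add(Mul(33107, Pow(19225, -1)), 6550), Pow(-88351441, -1)) = Mul(Add(Mul(33107, Rational(1, 19225)), 6550), Rational(-1, 88351441)) = Mul(Add(Rational(33107, 19225), 6550), Rational(-1, 88351441)) = Mul(Rational(125956857, 19225), Rational(-1, 88351441)) = Rational(-125956857, 1698556453225)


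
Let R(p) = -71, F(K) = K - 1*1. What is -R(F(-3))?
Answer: 71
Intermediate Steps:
F(K) = -1 + K (F(K) = K - 1 = -1 + K)
-R(F(-3)) = -1*(-71) = 71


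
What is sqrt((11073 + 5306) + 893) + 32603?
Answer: 32603 + 2*sqrt(4318) ≈ 32734.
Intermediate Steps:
sqrt((11073 + 5306) + 893) + 32603 = sqrt(16379 + 893) + 32603 = sqrt(17272) + 32603 = 2*sqrt(4318) + 32603 = 32603 + 2*sqrt(4318)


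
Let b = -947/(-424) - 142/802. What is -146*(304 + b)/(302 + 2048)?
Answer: -3798696547/199778200 ≈ -19.015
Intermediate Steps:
b = 349643/170024 (b = -947*(-1/424) - 142*1/802 = 947/424 - 71/401 = 349643/170024 ≈ 2.0564)
-146*(304 + b)/(302 + 2048) = -146*(304 + 349643/170024)/(302 + 2048) = -3798696547/(85012*2350) = -146*52036939/399556400 = -3798696547/199778200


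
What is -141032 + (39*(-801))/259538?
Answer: -36603194455/259538 ≈ -1.4103e+5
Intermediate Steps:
-141032 + (39*(-801))/259538 = -141032 - 31239*1/259538 = -141032 - 31239/259538 = -36603194455/259538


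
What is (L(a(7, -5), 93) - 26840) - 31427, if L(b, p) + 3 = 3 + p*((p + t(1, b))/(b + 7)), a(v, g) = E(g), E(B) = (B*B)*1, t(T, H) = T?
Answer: -927901/16 ≈ -57994.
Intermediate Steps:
E(B) = B² (E(B) = B²*1 = B²)
a(v, g) = g²
L(b, p) = p*(1 + p)/(7 + b) (L(b, p) = -3 + (3 + p*((p + 1)/(b + 7))) = -3 + (3 + p*((1 + p)/(7 + b))) = -3 + (3 + p*(1 + p)/(7 + b)) = p*(1 + p)/(7 + b))
(L(a(7, -5), 93) - 26840) - 31427 = (93*(1 + 93)/(7 + (-5)²) - 26840) - 31427 = (93*94/(7 + 25) - 26840) - 31427 = (93*94/32 - 26840) - 31427 = (93*(1/32)*94 - 26840) - 31427 = (4371/16 - 26840) - 31427 = -425069/16 - 31427 = -927901/16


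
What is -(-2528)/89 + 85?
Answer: 10093/89 ≈ 113.40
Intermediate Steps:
-(-2528)/89 + 85 = -32*(-79/89) + 85 = 2528/89 + 85 = 10093/89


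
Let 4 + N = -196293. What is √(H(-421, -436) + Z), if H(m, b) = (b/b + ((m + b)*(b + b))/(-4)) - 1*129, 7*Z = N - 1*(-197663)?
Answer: 4*I*√571949/7 ≈ 432.16*I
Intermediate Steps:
N = -196297 (N = -4 - 196293 = -196297)
Z = 1366/7 (Z = (-196297 - 1*(-197663))/7 = (-196297 + 197663)/7 = (⅐)*1366 = 1366/7 ≈ 195.14)
H(m, b) = -128 - b*(b + m)/2 (H(m, b) = (1 + ((b + m)*(2*b))*(-¼)) - 129 = (1 + (2*b*(b + m))*(-¼)) - 129 = (1 - b*(b + m)/2) - 129 = -128 - b*(b + m)/2)
√(H(-421, -436) + Z) = √((-128 - ½*(-436)² - ½*(-436)*(-421)) + 1366/7) = √((-128 - ½*190096 - 91778) + 1366/7) = √((-128 - 95048 - 91778) + 1366/7) = √(-186954 + 1366/7) = √(-1307312/7) = 4*I*√571949/7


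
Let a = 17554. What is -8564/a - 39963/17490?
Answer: -12898407/4651810 ≈ -2.7728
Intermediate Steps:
-8564/a - 39963/17490 = -8564/17554 - 39963/17490 = -8564*1/17554 - 39963*1/17490 = -4282/8777 - 1211/530 = -12898407/4651810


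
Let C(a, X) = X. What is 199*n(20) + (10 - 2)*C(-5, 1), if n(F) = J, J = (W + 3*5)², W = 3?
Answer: 64484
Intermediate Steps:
J = 324 (J = (3 + 3*5)² = (3 + 15)² = 18² = 324)
n(F) = 324
199*n(20) + (10 - 2)*C(-5, 1) = 199*324 + (10 - 2)*1 = 64476 + 8*1 = 64476 + 8 = 64484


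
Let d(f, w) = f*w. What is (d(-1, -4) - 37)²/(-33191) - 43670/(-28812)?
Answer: 709037351/478149546 ≈ 1.4829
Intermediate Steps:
(d(-1, -4) - 37)²/(-33191) - 43670/(-28812) = (-1*(-4) - 37)²/(-33191) - 43670/(-28812) = (4 - 37)²*(-1/33191) - 43670*(-1/28812) = (-33)²*(-1/33191) + 21835/14406 = 1089*(-1/33191) + 21835/14406 = -1089/33191 + 21835/14406 = 709037351/478149546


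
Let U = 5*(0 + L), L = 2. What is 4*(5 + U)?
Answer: 60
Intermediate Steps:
U = 10 (U = 5*(0 + 2) = 5*2 = 10)
4*(5 + U) = 4*(5 + 10) = 4*15 = 60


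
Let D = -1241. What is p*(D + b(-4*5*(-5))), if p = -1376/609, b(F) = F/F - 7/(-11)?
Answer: 18759008/6699 ≈ 2800.3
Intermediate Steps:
b(F) = 18/11 (b(F) = 1 - 7*(-1/11) = 1 + 7/11 = 18/11)
p = -1376/609 (p = -1376*1/609 = -1376/609 ≈ -2.2594)
p*(D + b(-4*5*(-5))) = -1376*(-1241 + 18/11)/609 = -1376/609*(-13633/11) = 18759008/6699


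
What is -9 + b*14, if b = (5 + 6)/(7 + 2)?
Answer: 73/9 ≈ 8.1111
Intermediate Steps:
b = 11/9 ≈ 1.2222
-9 + b*14 = -9 + (11/9)*14 = -9 + 154/9 = 73/9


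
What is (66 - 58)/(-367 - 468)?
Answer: -8/835 ≈ -0.0095808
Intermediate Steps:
(66 - 58)/(-367 - 468) = 8/(-835) = 8*(-1/835) = -8/835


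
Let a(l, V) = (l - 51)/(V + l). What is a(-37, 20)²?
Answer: 7744/289 ≈ 26.796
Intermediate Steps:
a(l, V) = (-51 + l)/(V + l)
a(-37, 20)² = ((-51 - 37)/(20 - 37))² = (-88/(-17))² = (-1/17*(-88))² = (88/17)² = 7744/289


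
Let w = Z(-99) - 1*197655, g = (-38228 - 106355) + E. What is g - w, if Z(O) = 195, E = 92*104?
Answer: 62445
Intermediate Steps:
E = 9568
g = -135015 (g = (-38228 - 106355) + 9568 = -144583 + 9568 = -135015)
w = -197460 (w = 195 - 1*197655 = 195 - 197655 = -197460)
g - w = -135015 - 1*(-197460) = -135015 + 197460 = 62445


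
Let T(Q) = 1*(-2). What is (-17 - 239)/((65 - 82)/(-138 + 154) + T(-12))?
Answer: 4096/49 ≈ 83.592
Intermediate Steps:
T(Q) = -2
(-17 - 239)/((65 - 82)/(-138 + 154) + T(-12)) = (-17 - 239)/((65 - 82)/(-138 + 154) - 2) = -256/(-17/16 - 2) = -256/(-49/16) = -256*(-16/49) = 4096/49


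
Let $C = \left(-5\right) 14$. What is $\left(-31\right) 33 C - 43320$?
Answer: $28290$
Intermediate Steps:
$C = -70$
$\left(-31\right) 33 C - 43320 = \left(-31\right) 33 \left(-70\right) - 43320 = \left(-1023\right) \left(-70\right) - 43320 = 71610 - 43320 = 28290$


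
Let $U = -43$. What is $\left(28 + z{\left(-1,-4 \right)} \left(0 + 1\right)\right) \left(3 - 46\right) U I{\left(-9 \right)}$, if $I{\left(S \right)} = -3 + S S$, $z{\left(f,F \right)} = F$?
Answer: $3461328$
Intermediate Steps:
$I{\left(S \right)} = -3 + S^{2}$
$\left(28 + z{\left(-1,-4 \right)} \left(0 + 1\right)\right) \left(3 - 46\right) U I{\left(-9 \right)} = \left(28 - 4 \left(0 + 1\right)\right) \left(3 - 46\right) \left(-43\right) \left(-3 + \left(-9\right)^{2}\right) = \left(28 - 4\right) \left(-43\right) \left(-43\right) \left(-3 + 81\right) = \left(28 - 4\right) \left(-43\right) \left(-43\right) 78 = 24 \left(-43\right) \left(-43\right) 78 = \left(-1032\right) \left(-43\right) 78 = 44376 \cdot 78 = 3461328$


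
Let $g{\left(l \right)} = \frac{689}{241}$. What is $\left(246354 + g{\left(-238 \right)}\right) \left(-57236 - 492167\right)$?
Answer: $- \frac{32619156564209}{241} \approx -1.3535 \cdot 10^{11}$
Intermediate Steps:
$g{\left(l \right)} = \frac{689}{241}$ ($g{\left(l \right)} = 689 \cdot \frac{1}{241} = \frac{689}{241}$)
$\left(246354 + g{\left(-238 \right)}\right) \left(-57236 - 492167\right) = \left(246354 + \frac{689}{241}\right) \left(-57236 - 492167\right) = \frac{59372003}{241} \left(-549403\right) = - \frac{32619156564209}{241}$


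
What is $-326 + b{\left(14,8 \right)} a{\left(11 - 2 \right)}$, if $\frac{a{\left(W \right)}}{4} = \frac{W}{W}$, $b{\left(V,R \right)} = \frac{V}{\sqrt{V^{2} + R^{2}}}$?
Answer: $-326 + \frac{28 \sqrt{65}}{65} \approx -322.53$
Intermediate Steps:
$b{\left(V,R \right)} = \frac{V}{\sqrt{R^{2} + V^{2}}}$
$a{\left(W \right)} = 4$ ($a{\left(W \right)} = 4 \frac{W}{W} = 4 \cdot 1 = 4$)
$-326 + b{\left(14,8 \right)} a{\left(11 - 2 \right)} = -326 + \frac{14}{\sqrt{8^{2} + 14^{2}}} \cdot 4 = -326 + \frac{14}{\sqrt{64 + 196}} \cdot 4 = -326 + \frac{14}{2 \sqrt{65}} \cdot 4 = -326 + 14 \frac{\sqrt{65}}{130} \cdot 4 = -326 + \frac{7 \sqrt{65}}{65} \cdot 4 = -326 + \frac{28 \sqrt{65}}{65}$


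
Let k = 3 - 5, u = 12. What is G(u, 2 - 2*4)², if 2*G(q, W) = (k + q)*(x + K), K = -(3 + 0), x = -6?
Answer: 2025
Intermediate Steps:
K = -3 (K = -1*3 = -3)
k = -2
G(q, W) = 9 - 9*q/2 (G(q, W) = ((-2 + q)*(-6 - 3))/2 = ((-2 + q)*(-9))/2 = (18 - 9*q)/2 = 9 - 9*q/2)
G(u, 2 - 2*4)² = (9 - 9/2*12)² = (9 - 54)² = (-45)² = 2025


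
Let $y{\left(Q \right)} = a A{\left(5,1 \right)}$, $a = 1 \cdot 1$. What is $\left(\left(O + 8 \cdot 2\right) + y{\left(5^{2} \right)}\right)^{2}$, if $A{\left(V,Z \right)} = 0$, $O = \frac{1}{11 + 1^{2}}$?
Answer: $\frac{37249}{144} \approx 258.67$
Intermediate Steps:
$O = \frac{1}{12}$ ($O = \frac{1}{11 + 1} = \frac{1}{12} \approx 0.083333$)
$a = 1$
$y{\left(Q \right)} = 0$ ($y{\left(Q \right)} = 1 \cdot 0 = 0$)
$\left(\left(O + 8 \cdot 2\right) + y{\left(5^{2} \right)}\right)^{2} = \left(\left(\frac{1}{12} + 8 \cdot 2\right) + 0\right)^{2} = \left(\left(\frac{1}{12} + 16\right) + 0\right)^{2} = \left(\frac{193}{12} + 0\right)^{2} = \left(\frac{193}{12}\right)^{2} = \frac{37249}{144}$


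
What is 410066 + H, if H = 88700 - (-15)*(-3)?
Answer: 498721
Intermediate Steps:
H = 88655 (H = 88700 - 1*45 = 88700 - 45 = 88655)
410066 + H = 410066 + 88655 = 498721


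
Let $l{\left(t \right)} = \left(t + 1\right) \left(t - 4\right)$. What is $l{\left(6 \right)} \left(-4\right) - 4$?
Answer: $-60$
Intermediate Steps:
$l{\left(t \right)} = \left(1 + t\right) \left(-4 + t\right)$
$l{\left(6 \right)} \left(-4\right) - 4 = \left(-4 + 6^{2} - 18\right) \left(-4\right) - 4 = \left(-4 + 36 - 18\right) \left(-4\right) - 4 = 14 \left(-4\right) - 4 = -56 - 4 = -60$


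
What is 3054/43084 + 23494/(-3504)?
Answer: -125189285/18870792 ≈ -6.6340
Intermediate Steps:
3054/43084 + 23494/(-3504) = 3054*(1/43084) + 23494*(-1/3504) = 1527/21542 - 11747/1752 = -125189285/18870792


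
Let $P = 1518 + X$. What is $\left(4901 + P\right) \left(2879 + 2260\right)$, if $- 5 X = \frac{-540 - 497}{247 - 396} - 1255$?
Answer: $\frac{25531132707}{745} \approx 3.427 \cdot 10^{7}$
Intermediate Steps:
$X = \frac{185958}{745}$ ($X = - \frac{\frac{-540 - 497}{247 - 396} - 1255}{5} = - \frac{- \frac{1037}{-149} - 1255}{5} = - \frac{\left(-1037\right) \left(- \frac{1}{149}\right) - 1255}{5} = - \frac{\frac{1037}{149} - 1255}{5} = \left(- \frac{1}{5}\right) \left(- \frac{185958}{149}\right) = \frac{185958}{745} \approx 249.61$)
$P = \frac{1316868}{745}$ ($P = 1518 + \frac{185958}{745} = \frac{1316868}{745} \approx 1767.6$)
$\left(4901 + P\right) \left(2879 + 2260\right) = \left(4901 + \frac{1316868}{745}\right) \left(2879 + 2260\right) = \frac{4968113}{745} \cdot 5139 = \frac{25531132707}{745}$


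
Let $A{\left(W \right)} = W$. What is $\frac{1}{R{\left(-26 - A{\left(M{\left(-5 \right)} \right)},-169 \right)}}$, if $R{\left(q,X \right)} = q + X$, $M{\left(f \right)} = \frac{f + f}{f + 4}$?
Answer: $- \frac{1}{205} \approx -0.0048781$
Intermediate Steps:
$M{\left(f \right)} = \frac{2 f}{4 + f}$
$R{\left(q,X \right)} = X + q$
$\frac{1}{R{\left(-26 - A{\left(M{\left(-5 \right)} \right)},-169 \right)}} = \frac{1}{-169 - \left(26 + 2 \left(-5\right) \frac{1}{4 - 5}\right)} = \frac{1}{-169 - \left(26 + 2 \left(-5\right) \frac{1}{-1}\right)} = \frac{1}{-169 - \left(26 + 2 \left(-5\right) \left(-1\right)\right)} = \frac{1}{-169 - 36} = \frac{1}{-205} = - \frac{1}{205}$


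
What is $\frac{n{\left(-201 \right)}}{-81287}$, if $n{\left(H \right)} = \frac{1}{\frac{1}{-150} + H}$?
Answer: $\frac{150}{2450884337} \approx 6.1202 \cdot 10^{-8}$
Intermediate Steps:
$n{\left(H \right)} = \frac{1}{- \frac{1}{150} + H}$
$\frac{n{\left(-201 \right)}}{-81287} = \frac{150 \frac{1}{-1 + 150 \left(-201\right)}}{-81287} = \frac{150}{-1 - 30150} \left(- \frac{1}{81287}\right) = \frac{150}{-30151} \left(- \frac{1}{81287}\right) = 150 \left(- \frac{1}{30151}\right) \left(- \frac{1}{81287}\right) = \left(- \frac{150}{30151}\right) \left(- \frac{1}{81287}\right) = \frac{150}{2450884337}$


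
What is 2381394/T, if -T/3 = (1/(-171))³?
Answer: 3969157491378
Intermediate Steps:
T = 1/1666737 (T = -3*(1/(-171))³ = -3*(-1/171)³ = -3*(-1/5000211) = 1/1666737 ≈ 5.9997e-7)
2381394/T = 2381394/(1/1666737) = 2381394*1666737 = 3969157491378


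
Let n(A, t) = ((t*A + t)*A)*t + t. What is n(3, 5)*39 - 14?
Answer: 11881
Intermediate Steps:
n(A, t) = t + A*t*(t + A*t) (n(A, t) = ((A*t + t)*A)*t + t = ((t + A*t)*A)*t + t = (A*(t + A*t))*t + t = A*t*(t + A*t) + t = t + A*t*(t + A*t))
n(3, 5)*39 - 14 = (5*(1 + 3*5 + 5*3²))*39 - 14 = (5*(1 + 15 + 5*9))*39 - 14 = (5*(1 + 15 + 45))*39 - 14 = (5*61)*39 - 14 = 305*39 - 14 = 11895 - 14 = 11881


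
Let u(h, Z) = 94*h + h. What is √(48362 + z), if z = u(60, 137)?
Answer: √54062 ≈ 232.51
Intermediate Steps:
u(h, Z) = 95*h
z = 5700 (z = 95*60 = 5700)
√(48362 + z) = √(48362 + 5700) = √54062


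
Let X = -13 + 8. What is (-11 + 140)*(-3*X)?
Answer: 1935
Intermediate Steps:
X = -5
(-11 + 140)*(-3*X) = (-11 + 140)*(-3*(-5)) = 129*15 = 1935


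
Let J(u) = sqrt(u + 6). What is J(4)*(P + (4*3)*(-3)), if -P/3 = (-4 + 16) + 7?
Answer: -93*sqrt(10) ≈ -294.09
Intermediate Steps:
P = -57 (P = -3*((-4 + 16) + 7) = -3*(12 + 7) = -3*19 = -57)
J(u) = sqrt(6 + u)
J(4)*(P + (4*3)*(-3)) = sqrt(6 + 4)*(-57 + (4*3)*(-3)) = sqrt(10)*(-57 + 12*(-3)) = sqrt(10)*(-57 - 36) = sqrt(10)*(-93) = -93*sqrt(10)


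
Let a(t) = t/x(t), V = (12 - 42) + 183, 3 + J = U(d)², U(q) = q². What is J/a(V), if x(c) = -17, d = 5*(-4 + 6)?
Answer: -9997/9 ≈ -1110.8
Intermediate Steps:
d = 10 (d = 5*2 = 10)
J = 9997 (J = -3 + (10²)² = -3 + 100² = -3 + 10000 = 9997)
V = 153 (V = -30 + 183 = 153)
a(t) = -t/17 (a(t) = t/(-17) = t*(-1/17) = -t/17)
J/a(V) = 9997/((-1/17*153)) = 9997/(-9) = 9997*(-⅑) = -9997/9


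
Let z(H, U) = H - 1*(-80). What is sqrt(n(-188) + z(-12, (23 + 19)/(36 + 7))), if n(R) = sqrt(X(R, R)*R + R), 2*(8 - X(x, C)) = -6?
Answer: 2*sqrt(17 + I*sqrt(141)) ≈ 8.6875 + 2.7337*I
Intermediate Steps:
X(x, C) = 11 (X(x, C) = 8 - 1/2*(-6) = 8 + 3 = 11)
z(H, U) = 80 + H (z(H, U) = H + 80 = 80 + H)
n(R) = 2*sqrt(3)*sqrt(R) (n(R) = sqrt(11*R + R) = sqrt(12*R) = 2*sqrt(3)*sqrt(R))
sqrt(n(-188) + z(-12, (23 + 19)/(36 + 7))) = sqrt(2*sqrt(3)*sqrt(-188) + (80 - 12)) = sqrt(2*sqrt(3)*(2*I*sqrt(47)) + 68) = sqrt(4*I*sqrt(141) + 68) = sqrt(68 + 4*I*sqrt(141))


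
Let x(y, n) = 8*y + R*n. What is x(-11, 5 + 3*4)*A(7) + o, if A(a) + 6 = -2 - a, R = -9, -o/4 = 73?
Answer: 3323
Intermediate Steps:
o = -292 (o = -4*73 = -292)
A(a) = -8 - a (A(a) = -6 + (-2 - a) = -8 - a)
x(y, n) = -9*n + 8*y (x(y, n) = 8*y - 9*n = -9*n + 8*y)
x(-11, 5 + 3*4)*A(7) + o = (-9*(5 + 3*4) + 8*(-11))*(-8 - 1*7) - 292 = (-9*(5 + 12) - 88)*(-8 - 7) - 292 = (-9*17 - 88)*(-15) - 292 = (-153 - 88)*(-15) - 292 = -241*(-15) - 292 = 3615 - 292 = 3323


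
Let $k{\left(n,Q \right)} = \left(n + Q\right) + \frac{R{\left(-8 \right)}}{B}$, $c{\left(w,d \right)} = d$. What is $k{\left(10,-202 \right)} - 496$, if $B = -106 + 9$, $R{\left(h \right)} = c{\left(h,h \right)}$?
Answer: $- \frac{66728}{97} \approx -687.92$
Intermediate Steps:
$R{\left(h \right)} = h$
$B = -97$
$k{\left(n,Q \right)} = \frac{8}{97} + Q + n$ ($k{\left(n,Q \right)} = \left(n + Q\right) - \frac{8}{-97} = \left(Q + n\right) - - \frac{8}{97} = \left(Q + n\right) + \frac{8}{97} = \frac{8}{97} + Q + n$)
$k{\left(10,-202 \right)} - 496 = \left(\frac{8}{97} - 202 + 10\right) - 496 = - \frac{18616}{97} - 496 = - \frac{66728}{97}$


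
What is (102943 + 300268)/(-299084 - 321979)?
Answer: -403211/621063 ≈ -0.64923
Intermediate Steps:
(102943 + 300268)/(-299084 - 321979) = 403211/(-621063) = 403211*(-1/621063) = -403211/621063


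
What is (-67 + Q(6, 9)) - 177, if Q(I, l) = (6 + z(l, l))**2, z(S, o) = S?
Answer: -19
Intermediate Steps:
Q(I, l) = (6 + l)**2
(-67 + Q(6, 9)) - 177 = (-67 + (6 + 9)**2) - 177 = (-67 + 15**2) - 177 = (-67 + 225) - 177 = 158 - 177 = -19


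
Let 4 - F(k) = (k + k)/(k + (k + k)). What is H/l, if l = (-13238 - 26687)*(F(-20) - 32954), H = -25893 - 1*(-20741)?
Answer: -3864/986666525 ≈ -3.9162e-6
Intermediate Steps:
H = -5152 (H = -25893 + 20741 = -5152)
F(k) = 10/3 (F(k) = 4 - (k + k)/(k + (k + k)) = 4 - 2*k/(k + 2*k) = 4 - 2*k/(3*k) = 4 - 2*k*1/(3*k) = 4 - 1*⅔ = 4 - ⅔ = 10/3)
l = 3946666100/3 (l = (-13238 - 26687)*(10/3 - 32954) = -39925*(-98852/3) = 3946666100/3 ≈ 1.3156e+9)
H/l = -5152/3946666100/3 = -5152*3/3946666100 = -3864/986666525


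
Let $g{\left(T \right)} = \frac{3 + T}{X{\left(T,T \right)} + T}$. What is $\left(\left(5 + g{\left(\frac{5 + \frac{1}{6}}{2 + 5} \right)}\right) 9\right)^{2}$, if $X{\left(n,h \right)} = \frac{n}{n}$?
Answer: $\frac{22071204}{5329} \approx 4141.7$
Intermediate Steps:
$X{\left(n,h \right)} = 1$
$g{\left(T \right)} = \frac{3 + T}{1 + T}$
$\left(\left(5 + g{\left(\frac{5 + \frac{1}{6}}{2 + 5} \right)}\right) 9\right)^{2} = \left(\left(5 + \frac{3 + \frac{5 + \frac{1}{6}}{2 + 5}}{1 + \frac{5 + \frac{1}{6}}{2 + 5}}\right) 9\right)^{2} = \left(\left(5 + \frac{3 + \frac{5 + \frac{1}{6}}{7}}{1 + \frac{5 + \frac{1}{6}}{7}}\right) 9\right)^{2} = \left(\left(5 + \frac{3 + \frac{31}{6} \cdot \frac{1}{7}}{1 + \frac{31}{6} \cdot \frac{1}{7}}\right) 9\right)^{2} = \left(\left(5 + \frac{3 + \frac{31}{42}}{1 + \frac{31}{42}}\right) 9\right)^{2} = \left(\left(5 + \frac{1}{\frac{73}{42}} \cdot \frac{157}{42}\right) 9\right)^{2} = \left(\left(5 + \frac{42}{73} \cdot \frac{157}{42}\right) 9\right)^{2} = \left(\left(5 + \frac{157}{73}\right) 9\right)^{2} = \left(\frac{522}{73} \cdot 9\right)^{2} = \left(\frac{4698}{73}\right)^{2} = \frac{22071204}{5329}$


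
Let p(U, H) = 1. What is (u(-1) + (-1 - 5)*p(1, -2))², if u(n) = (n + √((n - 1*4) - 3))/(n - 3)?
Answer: 521/16 + 23*I*√2/4 ≈ 32.563 + 8.1317*I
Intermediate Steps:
u(n) = (n + √(-7 + n))/(-3 + n) (u(n) = (n + √((n - 4) - 3))/(-3 + n) = (n + √((-4 + n) - 3))/(-3 + n) = (n + √(-7 + n))/(-3 + n))
(u(-1) + (-1 - 5)*p(1, -2))² = ((-1 + √(-7 - 1))/(-3 - 1) + (-1 - 5)*1)² = ((-1 + √(-8))/(-4) - 6*1)² = (-(-1 + 2*I*√2)/4 - 6)² = ((¼ - I*√2/2) - 6)² = (-23/4 - I*√2/2)²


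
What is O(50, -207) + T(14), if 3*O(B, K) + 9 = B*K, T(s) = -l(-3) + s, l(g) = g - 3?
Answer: -3433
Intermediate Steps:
l(g) = -3 + g
T(s) = 6 + s (T(s) = -(-3 - 3) + s = -1*(-6) + s = 6 + s)
O(B, K) = -3 + B*K/3 (O(B, K) = -3 + (B*K)/3 = -3 + B*K/3)
O(50, -207) + T(14) = (-3 + (⅓)*50*(-207)) + (6 + 14) = (-3 - 3450) + 20 = -3453 + 20 = -3433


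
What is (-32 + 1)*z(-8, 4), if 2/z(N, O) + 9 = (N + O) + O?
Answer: 62/9 ≈ 6.8889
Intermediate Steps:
z(N, O) = 2/(-9 + N + 2*O) (z(N, O) = 2/(-9 + ((N + O) + O)) = 2/(-9 + (N + 2*O)) = 2/(-9 + N + 2*O))
(-32 + 1)*z(-8, 4) = (-32 + 1)*(2/(-9 - 8 + 2*4)) = -62/(-9 - 8 + 8) = -62/(-9) = -62*(-1)/9 = -31*(-2/9) = 62/9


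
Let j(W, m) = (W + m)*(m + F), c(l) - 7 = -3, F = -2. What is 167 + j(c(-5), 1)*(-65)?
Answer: 492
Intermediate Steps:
c(l) = 4 (c(l) = 7 - 3 = 4)
j(W, m) = (-2 + m)*(W + m) (j(W, m) = (W + m)*(m - 2) = (W + m)*(-2 + m) = (-2 + m)*(W + m))
167 + j(c(-5), 1)*(-65) = 167 + (1² - 2*4 - 2*1 + 4*1)*(-65) = 167 + (1 - 8 - 2 + 4)*(-65) = 167 - 5*(-65) = 167 + 325 = 492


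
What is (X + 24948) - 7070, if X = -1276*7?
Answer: 8946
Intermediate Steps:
X = -8932
(X + 24948) - 7070 = (-8932 + 24948) - 7070 = 16016 - 7070 = 8946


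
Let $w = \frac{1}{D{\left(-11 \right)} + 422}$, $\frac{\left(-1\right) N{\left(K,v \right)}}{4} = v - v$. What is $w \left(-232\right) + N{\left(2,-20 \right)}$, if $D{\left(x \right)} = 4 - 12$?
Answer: $- \frac{116}{207} \approx -0.56039$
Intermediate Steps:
$D{\left(x \right)} = -8$ ($D{\left(x \right)} = 4 - 12 = -8$)
$N{\left(K,v \right)} = 0$ ($N{\left(K,v \right)} = - 4 \left(v - v\right) = \left(-4\right) 0 = 0$)
$w = \frac{1}{414}$ ($w = \frac{1}{-8 + 422} = \frac{1}{414} \approx 0.0024155$)
$w \left(-232\right) + N{\left(2,-20 \right)} = \frac{1}{414} \left(-232\right) + 0 = - \frac{116}{207} + 0 = - \frac{116}{207}$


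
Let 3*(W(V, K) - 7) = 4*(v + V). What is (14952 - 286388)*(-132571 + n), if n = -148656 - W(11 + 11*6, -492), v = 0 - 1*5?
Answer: 76363089880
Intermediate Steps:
v = -5 (v = 0 - 5 = -5)
W(V, K) = 1/3 + 4*V/3 (W(V, K) = 7 + (4*(-5 + V))/3 = 7 + (-20 + 4*V)/3 = 7 + (-20/3 + 4*V/3) = 1/3 + 4*V/3)
n = -148759 (n = -148656 - (1/3 + 4*(11 + 11*6)/3) = -148656 - (1/3 + 4*(11 + 66)/3) = -148656 - (1/3 + (4/3)*77) = -148656 - (1/3 + 308/3) = -148656 - 1*103 = -148656 - 103 = -148759)
(14952 - 286388)*(-132571 + n) = (14952 - 286388)*(-132571 - 148759) = -271436*(-281330) = 76363089880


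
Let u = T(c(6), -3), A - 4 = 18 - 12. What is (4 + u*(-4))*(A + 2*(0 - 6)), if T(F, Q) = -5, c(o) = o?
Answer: -48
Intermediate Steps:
A = 10 (A = 4 + (18 - 12) = 4 + 6 = 10)
u = -5
(4 + u*(-4))*(A + 2*(0 - 6)) = (4 - 5*(-4))*(10 + 2*(0 - 6)) = (4 + 20)*(10 + 2*(-6)) = 24*(10 - 12) = 24*(-2) = -48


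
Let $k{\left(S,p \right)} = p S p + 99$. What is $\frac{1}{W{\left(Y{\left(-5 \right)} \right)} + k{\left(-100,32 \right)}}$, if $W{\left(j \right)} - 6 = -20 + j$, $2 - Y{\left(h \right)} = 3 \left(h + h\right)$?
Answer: $- \frac{1}{102283} \approx -9.7768 \cdot 10^{-6}$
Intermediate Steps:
$k{\left(S,p \right)} = 99 + S p^{2}$ ($k{\left(S,p \right)} = S p p + 99 = S p^{2} + 99 = 99 + S p^{2}$)
$Y{\left(h \right)} = 2 - 6 h$ ($Y{\left(h \right)} = 2 - 3 \left(h + h\right) = 2 - 3 \cdot 2 h = 2 - 6 h$)
$W{\left(j \right)} = -14 + j$ ($W{\left(j \right)} = 6 + \left(-20 + j\right) = -14 + j$)
$\frac{1}{W{\left(Y{\left(-5 \right)} \right)} + k{\left(-100,32 \right)}} = \frac{1}{\left(-14 + \left(2 - -30\right)\right) + \left(99 - 100 \cdot 32^{2}\right)} = \frac{1}{\left(-14 + \left(2 + 30\right)\right) + \left(99 - 102400\right)} = \frac{1}{\left(-14 + 32\right) + \left(99 - 102400\right)} = \frac{1}{18 - 102301} = \frac{1}{-102283} = - \frac{1}{102283}$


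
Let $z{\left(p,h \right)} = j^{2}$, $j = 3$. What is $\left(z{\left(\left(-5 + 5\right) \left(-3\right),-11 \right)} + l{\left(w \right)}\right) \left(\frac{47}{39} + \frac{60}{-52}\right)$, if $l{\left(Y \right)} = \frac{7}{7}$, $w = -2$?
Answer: $\frac{20}{39} \approx 0.51282$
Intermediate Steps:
$z{\left(p,h \right)} = 9$ ($z{\left(p,h \right)} = 3^{2} = 9$)
$l{\left(Y \right)} = 1$ ($l{\left(Y \right)} = 7 \cdot \frac{1}{7} = 1$)
$\left(z{\left(\left(-5 + 5\right) \left(-3\right),-11 \right)} + l{\left(w \right)}\right) \left(\frac{47}{39} + \frac{60}{-52}\right) = \left(9 + 1\right) \left(\frac{47}{39} + \frac{60}{-52}\right) = 10 \left(47 \cdot \frac{1}{39} + 60 \left(- \frac{1}{52}\right)\right) = 10 \left(\frac{47}{39} - \frac{15}{13}\right) = 10 \cdot \frac{2}{39} = \frac{20}{39}$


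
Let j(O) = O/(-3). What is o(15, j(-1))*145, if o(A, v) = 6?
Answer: 870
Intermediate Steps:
j(O) = -O/3 (j(O) = O*(-1/3) = -O/3)
o(15, j(-1))*145 = 6*145 = 870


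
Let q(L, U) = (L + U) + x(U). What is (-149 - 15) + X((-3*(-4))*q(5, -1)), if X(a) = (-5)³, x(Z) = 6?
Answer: -289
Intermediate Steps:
q(L, U) = 6 + L + U (q(L, U) = (L + U) + 6 = 6 + L + U)
X(a) = -125
(-149 - 15) + X((-3*(-4))*q(5, -1)) = (-149 - 15) - 125 = -164 - 125 = -289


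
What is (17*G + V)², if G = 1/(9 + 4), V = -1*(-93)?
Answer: 1503076/169 ≈ 8893.9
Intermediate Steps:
V = 93
G = 1/13 ≈ 0.076923
(17*G + V)² = (17*(1/13) + 93)² = (17/13 + 93)² = (1226/13)² = 1503076/169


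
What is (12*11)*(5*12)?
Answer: 7920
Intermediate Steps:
(12*11)*(5*12) = 132*60 = 7920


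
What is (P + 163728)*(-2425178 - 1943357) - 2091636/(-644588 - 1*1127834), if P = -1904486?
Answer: 6739246715719276648/886211 ≈ 7.6046e+12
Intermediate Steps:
(P + 163728)*(-2425178 - 1943357) - 2091636/(-644588 - 1*1127834) = (-1904486 + 163728)*(-2425178 - 1943357) - 2091636/(-644588 - 1*1127834) = -1740758*(-4368535) - 2091636/(-644588 - 1127834) = 7604562249530 - 2091636/(-1772422) = 7604562249530 - 2091636*(-1/1772422) = 7604562249530 + 1045818/886211 = 6739246715719276648/886211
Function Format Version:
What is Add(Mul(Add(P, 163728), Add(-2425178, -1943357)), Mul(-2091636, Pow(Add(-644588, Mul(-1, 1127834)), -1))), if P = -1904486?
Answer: Rational(6739246715719276648, 886211) ≈ 7.6046e+12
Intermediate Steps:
Add(Mul(Add(P, 163728), Add(-2425178, -1943357)), Mul(-2091636, Pow(Add(-644588, Mul(-1, 1127834)), -1))) = Add(Mul(Add(-1904486, 163728), Add(-2425178, -1943357)), Mul(-2091636, Pow(Add(-644588, Mul(-1, 1127834)), -1))) = Add(Mul(-1740758, -4368535), Mul(-2091636, Pow(Add(-644588, -1127834), -1))) = Add(7604562249530, Mul(-2091636, Pow(-1772422, -1))) = Add(7604562249530, Mul(-2091636, Rational(-1, 1772422))) = Add(7604562249530, Rational(1045818, 886211)) = Rational(6739246715719276648, 886211)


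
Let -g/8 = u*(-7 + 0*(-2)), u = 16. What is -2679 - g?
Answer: -3575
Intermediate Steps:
g = 896 (g = -128*(-7 + 0*(-2)) = -128*(-7 + 0) = -128*(-7) = -8*(-112) = 896)
-2679 - g = -2679 - 1*896 = -2679 - 896 = -3575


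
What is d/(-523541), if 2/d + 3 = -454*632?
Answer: 2/150220142671 ≈ 1.3314e-11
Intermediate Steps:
d = -2/286931 (d = 2/(-3 - 454*632) = 2/(-3 - 286928) = 2/(-286931) = 2*(-1/286931) = -2/286931 ≈ -6.9703e-6)
d/(-523541) = -2/286931/(-523541) = -2/286931*(-1/523541) = 2/150220142671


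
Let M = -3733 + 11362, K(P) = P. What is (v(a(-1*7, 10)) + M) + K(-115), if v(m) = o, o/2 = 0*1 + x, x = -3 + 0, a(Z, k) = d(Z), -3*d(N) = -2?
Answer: 7508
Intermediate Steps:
d(N) = ⅔ (d(N) = -⅓*(-2) = ⅔)
a(Z, k) = ⅔
x = -3
M = 7629
o = -6 (o = 2*(0*1 - 3) = 2*(0 - 3) = 2*(-3) = -6)
v(m) = -6
(v(a(-1*7, 10)) + M) + K(-115) = (-6 + 7629) - 115 = 7623 - 115 = 7508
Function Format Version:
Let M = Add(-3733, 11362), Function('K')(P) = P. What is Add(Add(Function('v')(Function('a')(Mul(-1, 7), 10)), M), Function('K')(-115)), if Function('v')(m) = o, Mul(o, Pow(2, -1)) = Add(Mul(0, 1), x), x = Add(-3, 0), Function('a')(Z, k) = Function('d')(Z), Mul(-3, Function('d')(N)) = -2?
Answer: 7508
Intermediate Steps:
Function('d')(N) = Rational(2, 3) (Function('d')(N) = Mul(Rational(-1, 3), -2) = Rational(2, 3))
Function('a')(Z, k) = Rational(2, 3)
x = -3
M = 7629
o = -6 (o = Mul(2, Add(Mul(0, 1), -3)) = Mul(2, Add(0, -3)) = Mul(2, -3) = -6)
Function('v')(m) = -6
Add(Add(Function('v')(Function('a')(Mul(-1, 7), 10)), M), Function('K')(-115)) = Add(Add(-6, 7629), -115) = Add(7623, -115) = 7508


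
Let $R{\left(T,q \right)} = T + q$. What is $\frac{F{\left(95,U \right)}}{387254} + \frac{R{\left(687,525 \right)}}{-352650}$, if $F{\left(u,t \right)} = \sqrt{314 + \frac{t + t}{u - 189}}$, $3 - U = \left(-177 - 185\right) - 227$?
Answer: $- \frac{202}{58775} + \frac{3 \sqrt{73978}}{18200938} \approx -0.003392$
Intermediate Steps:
$U = 592$ ($U = 3 - \left(\left(-177 - 185\right) - 227\right) = 3 - \left(-362 - 227\right) = 3 - -589 = 3 + 589 = 592$)
$F{\left(u,t \right)} = \sqrt{314 + \frac{2 t}{-189 + u}}$
$\frac{F{\left(95,U \right)}}{387254} + \frac{R{\left(687,525 \right)}}{-352650} = \frac{\sqrt{2} \sqrt{\frac{-29673 + 592 + 157 \cdot 95}{-189 + 95}}}{387254} + \frac{687 + 525}{-352650} = \sqrt{2} \sqrt{\frac{-29673 + 592 + 14915}{-94}} \cdot \frac{1}{387254} + 1212 \left(- \frac{1}{352650}\right) = \sqrt{2} \sqrt{\left(- \frac{1}{94}\right) \left(-14166\right)} \frac{1}{387254} - \frac{202}{58775} = \sqrt{2} \sqrt{\frac{7083}{47}} \cdot \frac{1}{387254} - \frac{202}{58775} = \sqrt{2} \frac{3 \sqrt{36989}}{47} \cdot \frac{1}{387254} - \frac{202}{58775} = \frac{3 \sqrt{73978}}{47} \cdot \frac{1}{387254} - \frac{202}{58775} = \frac{3 \sqrt{73978}}{18200938} - \frac{202}{58775} = - \frac{202}{58775} + \frac{3 \sqrt{73978}}{18200938}$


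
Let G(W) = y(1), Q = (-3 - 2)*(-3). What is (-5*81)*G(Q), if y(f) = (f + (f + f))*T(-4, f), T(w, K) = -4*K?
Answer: 4860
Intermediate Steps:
Q = 15 (Q = -5*(-3) = 15)
y(f) = -12*f² (y(f) = (f + (f + f))*(-4*f) = (f + 2*f)*(-4*f) = (3*f)*(-4*f) = -12*f²)
G(W) = -12 (G(W) = -12*1² = -12*1 = -12)
(-5*81)*G(Q) = -5*81*(-12) = -405*(-12) = 4860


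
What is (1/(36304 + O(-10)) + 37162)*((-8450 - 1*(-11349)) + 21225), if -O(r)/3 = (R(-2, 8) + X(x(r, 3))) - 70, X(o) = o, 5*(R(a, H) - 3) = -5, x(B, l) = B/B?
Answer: 32726589716564/36505 ≈ 8.9650e+8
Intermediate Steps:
x(B, l) = 1
R(a, H) = 2 (R(a, H) = 3 + (⅕)*(-5) = 3 - 1 = 2)
O(r) = 201 (O(r) = -3*((2 + 1) - 70) = -3*(3 - 70) = -3*(-67) = 201)
(1/(36304 + O(-10)) + 37162)*((-8450 - 1*(-11349)) + 21225) = (1/(36304 + 201) + 37162)*((-8450 - 1*(-11349)) + 21225) = (1/36505 + 37162)*((-8450 + 11349) + 21225) = (1/36505 + 37162)*(2899 + 21225) = (1356598811/36505)*24124 = 32726589716564/36505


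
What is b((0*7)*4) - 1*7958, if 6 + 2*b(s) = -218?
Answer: -8070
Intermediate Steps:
b(s) = -112 (b(s) = -3 + (1/2)*(-218) = -3 - 109 = -112)
b((0*7)*4) - 1*7958 = -112 - 1*7958 = -112 - 7958 = -8070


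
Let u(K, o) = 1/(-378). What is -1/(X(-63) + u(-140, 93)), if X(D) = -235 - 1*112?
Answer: 378/131167 ≈ 0.0028818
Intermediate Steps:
u(K, o) = -1/378
X(D) = -347 (X(D) = -235 - 112 = -347)
-1/(X(-63) + u(-140, 93)) = -1/(-347 - 1/378) = -1/(-131167/378) = -1*(-378/131167) = 378/131167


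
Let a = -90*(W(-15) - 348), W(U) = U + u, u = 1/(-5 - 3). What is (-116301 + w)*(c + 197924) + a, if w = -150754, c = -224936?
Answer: 28854889365/4 ≈ 7.2137e+9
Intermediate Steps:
u = -⅛ (u = 1/(-8) = -⅛ ≈ -0.12500)
W(U) = -⅛ + U (W(U) = U - ⅛ = -⅛ + U)
a = 130725/4 (a = -90*((-⅛ - 15) - 348) = -90*(-121/8 - 348) = -90*(-2905/8) = 130725/4 ≈ 32681.)
(-116301 + w)*(c + 197924) + a = (-116301 - 150754)*(-224936 + 197924) + 130725/4 = -267055*(-27012) + 130725/4 = 7213689660 + 130725/4 = 28854889365/4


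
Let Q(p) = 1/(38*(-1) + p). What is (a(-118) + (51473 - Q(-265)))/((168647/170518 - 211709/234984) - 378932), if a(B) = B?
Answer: -14845151087944976/109537554727542857 ≈ -0.13553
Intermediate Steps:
Q(p) = 1/(-38 + p)
(a(-118) + (51473 - Q(-265)))/((168647/170518 - 211709/234984) - 378932) = (-118 + (51473 - 1/(-38 - 265)))/((168647/170518 - 211709/234984) - 378932) = (-118 + (51473 - 1/(-303)))/((168647*(1/170518) - 211709*1/234984) - 378932) = (-118 + (51473 - 1*(-1/303)))/((168647/170518 - 211709/234984) - 378932) = (-118 + (51473 + 1/303))/(1764575693/20034500856 - 378932) = (-118 + 15596320/303)/(-7591711713790099/20034500856) = (15560566/303)*(-20034500856/7591711713790099) = -14845151087944976/109537554727542857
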